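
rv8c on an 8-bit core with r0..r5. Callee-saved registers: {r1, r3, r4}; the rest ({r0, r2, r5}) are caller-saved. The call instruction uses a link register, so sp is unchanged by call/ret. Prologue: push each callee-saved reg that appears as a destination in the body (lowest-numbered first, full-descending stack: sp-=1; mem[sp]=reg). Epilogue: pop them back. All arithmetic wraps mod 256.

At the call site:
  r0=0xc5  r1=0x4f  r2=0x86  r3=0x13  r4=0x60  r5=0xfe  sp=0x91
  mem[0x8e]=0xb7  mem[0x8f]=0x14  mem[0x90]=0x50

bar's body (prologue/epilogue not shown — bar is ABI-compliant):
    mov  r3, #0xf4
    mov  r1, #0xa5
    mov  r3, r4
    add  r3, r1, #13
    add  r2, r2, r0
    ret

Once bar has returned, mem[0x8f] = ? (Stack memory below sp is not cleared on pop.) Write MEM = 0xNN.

MEM = 0x13

prologue: push r1 → mem[0x90]=0x4f, sp=0x90
prologue: push r3 → mem[0x8f]=0x13, sp=0x8f
body[0] mov  r3, #0xf4 → r3=0xf4
body[1] mov  r1, #0xa5 → r1=0xa5
body[2] mov  r3, r4 → r3=0x60
body[3] add  r3, r1, #13 → r3=0xb2
body[4] add  r2, r2, r0 → r2=0x4b
epilogue: pop r3=0x13, sp=0x90
epilogue: pop r1=0x4f, sp=0x91
prologue pushed ['r1', 'r3'] at ['0x90', '0x8f']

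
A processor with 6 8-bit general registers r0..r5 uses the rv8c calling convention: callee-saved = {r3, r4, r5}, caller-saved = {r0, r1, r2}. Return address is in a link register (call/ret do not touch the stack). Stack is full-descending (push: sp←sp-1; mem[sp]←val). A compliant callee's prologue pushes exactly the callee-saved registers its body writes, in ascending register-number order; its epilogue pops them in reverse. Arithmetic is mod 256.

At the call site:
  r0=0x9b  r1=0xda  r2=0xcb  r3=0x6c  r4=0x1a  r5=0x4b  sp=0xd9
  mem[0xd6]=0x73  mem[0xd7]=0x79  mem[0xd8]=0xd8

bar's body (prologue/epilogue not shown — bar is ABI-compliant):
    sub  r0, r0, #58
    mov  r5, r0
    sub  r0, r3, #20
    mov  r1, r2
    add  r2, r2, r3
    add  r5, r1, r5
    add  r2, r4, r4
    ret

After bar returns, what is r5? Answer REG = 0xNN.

prologue: push r5 → mem[0xd8]=0x4b, sp=0xd8
body[0] sub  r0, r0, #58 → r0=0x61
body[1] mov  r5, r0 → r5=0x61
body[2] sub  r0, r3, #20 → r0=0x58
body[3] mov  r1, r2 → r1=0xcb
body[4] add  r2, r2, r3 → r2=0x37
body[5] add  r5, r1, r5 → r5=0x2c
body[6] add  r2, r4, r4 → r2=0x34
epilogue: pop r5=0x4b, sp=0xd9
r5 is callee-saved → restored

REG = 0x4b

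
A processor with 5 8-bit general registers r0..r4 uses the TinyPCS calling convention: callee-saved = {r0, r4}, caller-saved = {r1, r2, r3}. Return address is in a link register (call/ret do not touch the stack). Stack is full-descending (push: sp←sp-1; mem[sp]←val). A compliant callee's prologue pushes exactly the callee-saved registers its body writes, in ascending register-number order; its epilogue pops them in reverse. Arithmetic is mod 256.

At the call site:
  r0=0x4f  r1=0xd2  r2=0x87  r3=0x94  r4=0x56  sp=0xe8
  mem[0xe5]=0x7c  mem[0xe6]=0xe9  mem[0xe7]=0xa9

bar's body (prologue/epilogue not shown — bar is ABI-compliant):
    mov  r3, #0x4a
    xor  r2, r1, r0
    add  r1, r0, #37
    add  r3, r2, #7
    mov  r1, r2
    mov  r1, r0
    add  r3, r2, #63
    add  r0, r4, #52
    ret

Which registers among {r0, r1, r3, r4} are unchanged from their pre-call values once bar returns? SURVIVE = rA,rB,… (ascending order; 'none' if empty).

SURVIVE = r0,r4

prologue: push r0 → mem[0xe7]=0x4f, sp=0xe7
body[0] mov  r3, #0x4a → r3=0x4a
body[1] xor  r2, r1, r0 → r2=0x9d
body[2] add  r1, r0, #37 → r1=0x74
body[3] add  r3, r2, #7 → r3=0xa4
body[4] mov  r1, r2 → r1=0x9d
body[5] mov  r1, r0 → r1=0x4f
body[6] add  r3, r2, #63 → r3=0xdc
body[7] add  r0, r4, #52 → r0=0x8a
epilogue: pop r0=0x4f, sp=0xe8
r0: callee-saved, written=True
r1: caller-saved, written=True
r3: caller-saved, written=True
r4: callee-saved, written=False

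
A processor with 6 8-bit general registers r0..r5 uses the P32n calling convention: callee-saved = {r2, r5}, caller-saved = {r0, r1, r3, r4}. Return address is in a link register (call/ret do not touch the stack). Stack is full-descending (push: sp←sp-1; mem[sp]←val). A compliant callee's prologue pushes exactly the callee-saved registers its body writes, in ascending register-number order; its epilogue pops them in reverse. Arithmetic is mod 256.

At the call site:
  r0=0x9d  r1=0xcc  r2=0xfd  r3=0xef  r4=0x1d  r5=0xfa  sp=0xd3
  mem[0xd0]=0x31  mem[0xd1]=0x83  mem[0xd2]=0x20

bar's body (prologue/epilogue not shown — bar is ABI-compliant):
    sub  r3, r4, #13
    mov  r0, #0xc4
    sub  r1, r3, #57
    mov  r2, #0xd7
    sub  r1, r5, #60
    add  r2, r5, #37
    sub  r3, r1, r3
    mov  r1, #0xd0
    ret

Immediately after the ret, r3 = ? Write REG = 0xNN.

REG = 0xae

prologue: push r2 -> mem[0xd2]=0xfd, sp=0xd2
body[0] sub  r3, r4, #13 -> r3=0x10
body[1] mov  r0, #0xc4 -> r0=0xc4
body[2] sub  r1, r3, #57 -> r1=0xd7
body[3] mov  r2, #0xd7 -> r2=0xd7
body[4] sub  r1, r5, #60 -> r1=0xbe
body[5] add  r2, r5, #37 -> r2=0x1f
body[6] sub  r3, r1, r3 -> r3=0xae
body[7] mov  r1, #0xd0 -> r1=0xd0
epilogue: pop r2=0xfd, sp=0xd3
r3 is caller-saved -> body value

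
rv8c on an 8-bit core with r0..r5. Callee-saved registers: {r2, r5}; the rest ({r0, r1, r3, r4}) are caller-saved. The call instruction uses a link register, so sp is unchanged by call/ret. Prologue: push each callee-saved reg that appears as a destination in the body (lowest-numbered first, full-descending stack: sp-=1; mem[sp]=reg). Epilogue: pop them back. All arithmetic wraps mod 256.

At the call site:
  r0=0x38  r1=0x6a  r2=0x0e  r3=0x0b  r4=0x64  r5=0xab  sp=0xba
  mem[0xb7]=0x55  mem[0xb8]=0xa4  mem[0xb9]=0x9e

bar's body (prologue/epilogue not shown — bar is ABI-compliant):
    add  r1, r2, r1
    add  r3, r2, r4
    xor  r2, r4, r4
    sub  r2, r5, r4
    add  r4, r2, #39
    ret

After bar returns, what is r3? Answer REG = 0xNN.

prologue: push r2 -> mem[0xb9]=0x0e, sp=0xb9
body[0] add  r1, r2, r1 -> r1=0x78
body[1] add  r3, r2, r4 -> r3=0x72
body[2] xor  r2, r4, r4 -> r2=0x00
body[3] sub  r2, r5, r4 -> r2=0x47
body[4] add  r4, r2, #39 -> r4=0x6e
epilogue: pop r2=0x0e, sp=0xba
r3 is caller-saved -> body value

REG = 0x72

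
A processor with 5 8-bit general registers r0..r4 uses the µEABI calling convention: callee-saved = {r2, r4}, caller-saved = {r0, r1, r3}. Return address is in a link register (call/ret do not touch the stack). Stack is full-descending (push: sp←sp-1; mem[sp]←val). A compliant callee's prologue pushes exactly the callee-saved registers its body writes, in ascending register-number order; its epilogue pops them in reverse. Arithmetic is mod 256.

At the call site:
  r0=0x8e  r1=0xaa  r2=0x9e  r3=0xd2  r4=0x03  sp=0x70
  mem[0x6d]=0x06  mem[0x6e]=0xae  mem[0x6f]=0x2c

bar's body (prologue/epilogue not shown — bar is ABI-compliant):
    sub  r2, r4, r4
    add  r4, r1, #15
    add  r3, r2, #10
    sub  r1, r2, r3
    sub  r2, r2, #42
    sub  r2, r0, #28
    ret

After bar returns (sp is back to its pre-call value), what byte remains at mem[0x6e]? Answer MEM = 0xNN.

prologue: push r2 → mem[0x6f]=0x9e, sp=0x6f
prologue: push r4 → mem[0x6e]=0x03, sp=0x6e
body[0] sub  r2, r4, r4 → r2=0x00
body[1] add  r4, r1, #15 → r4=0xb9
body[2] add  r3, r2, #10 → r3=0x0a
body[3] sub  r1, r2, r3 → r1=0xf6
body[4] sub  r2, r2, #42 → r2=0xd6
body[5] sub  r2, r0, #28 → r2=0x72
epilogue: pop r4=0x03, sp=0x6f
epilogue: pop r2=0x9e, sp=0x70
prologue pushed ['r2', 'r4'] at ['0x6f', '0x6e']

MEM = 0x03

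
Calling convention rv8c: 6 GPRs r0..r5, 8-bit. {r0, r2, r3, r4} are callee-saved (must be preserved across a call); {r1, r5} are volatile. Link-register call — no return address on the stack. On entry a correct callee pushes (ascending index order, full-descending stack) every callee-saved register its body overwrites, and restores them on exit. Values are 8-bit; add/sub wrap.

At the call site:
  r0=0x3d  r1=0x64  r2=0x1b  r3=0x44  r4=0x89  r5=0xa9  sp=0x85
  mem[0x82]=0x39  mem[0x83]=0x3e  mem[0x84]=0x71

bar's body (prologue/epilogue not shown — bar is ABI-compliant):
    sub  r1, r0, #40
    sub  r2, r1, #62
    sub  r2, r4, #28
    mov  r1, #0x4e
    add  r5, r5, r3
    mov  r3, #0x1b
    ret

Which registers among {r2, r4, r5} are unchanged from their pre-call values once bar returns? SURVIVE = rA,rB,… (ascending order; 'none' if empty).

prologue: push r2 -> mem[0x84]=0x1b, sp=0x84
prologue: push r3 -> mem[0x83]=0x44, sp=0x83
body[0] sub  r1, r0, #40 -> r1=0x15
body[1] sub  r2, r1, #62 -> r2=0xd7
body[2] sub  r2, r4, #28 -> r2=0x6d
body[3] mov  r1, #0x4e -> r1=0x4e
body[4] add  r5, r5, r3 -> r5=0xed
body[5] mov  r3, #0x1b -> r3=0x1b
epilogue: pop r3=0x44, sp=0x84
epilogue: pop r2=0x1b, sp=0x85
r2: callee-saved, written=True
r4: callee-saved, written=False
r5: caller-saved, written=True

SURVIVE = r2,r4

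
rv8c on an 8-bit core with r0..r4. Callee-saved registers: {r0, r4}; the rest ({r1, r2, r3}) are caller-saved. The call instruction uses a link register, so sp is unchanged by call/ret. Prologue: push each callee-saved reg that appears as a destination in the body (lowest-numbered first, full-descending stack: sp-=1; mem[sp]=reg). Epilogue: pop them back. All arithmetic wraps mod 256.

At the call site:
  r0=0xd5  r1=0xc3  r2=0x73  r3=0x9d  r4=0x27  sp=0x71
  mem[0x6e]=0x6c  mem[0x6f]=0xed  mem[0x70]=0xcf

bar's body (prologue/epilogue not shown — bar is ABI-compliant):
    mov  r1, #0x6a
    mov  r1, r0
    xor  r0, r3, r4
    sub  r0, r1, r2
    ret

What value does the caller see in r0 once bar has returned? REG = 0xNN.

prologue: push r0 → mem[0x70]=0xd5, sp=0x70
body[0] mov  r1, #0x6a → r1=0x6a
body[1] mov  r1, r0 → r1=0xd5
body[2] xor  r0, r3, r4 → r0=0xba
body[3] sub  r0, r1, r2 → r0=0x62
epilogue: pop r0=0xd5, sp=0x71
r0 is callee-saved → restored

REG = 0xd5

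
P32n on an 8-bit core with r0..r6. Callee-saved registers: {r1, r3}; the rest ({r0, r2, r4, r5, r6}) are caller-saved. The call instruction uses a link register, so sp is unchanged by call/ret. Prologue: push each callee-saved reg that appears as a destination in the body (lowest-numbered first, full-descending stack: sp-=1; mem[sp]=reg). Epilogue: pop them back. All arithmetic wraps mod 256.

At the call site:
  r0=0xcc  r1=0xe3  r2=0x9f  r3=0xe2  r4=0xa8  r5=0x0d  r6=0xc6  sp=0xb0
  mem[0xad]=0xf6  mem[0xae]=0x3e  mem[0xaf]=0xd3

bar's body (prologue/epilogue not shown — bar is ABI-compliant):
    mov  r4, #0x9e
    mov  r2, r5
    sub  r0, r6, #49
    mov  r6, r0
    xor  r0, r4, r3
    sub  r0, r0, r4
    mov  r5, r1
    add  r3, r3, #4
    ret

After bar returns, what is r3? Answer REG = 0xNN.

prologue: push r3 -> mem[0xaf]=0xe2, sp=0xaf
body[0] mov  r4, #0x9e -> r4=0x9e
body[1] mov  r2, r5 -> r2=0x0d
body[2] sub  r0, r6, #49 -> r0=0x95
body[3] mov  r6, r0 -> r6=0x95
body[4] xor  r0, r4, r3 -> r0=0x7c
body[5] sub  r0, r0, r4 -> r0=0xde
body[6] mov  r5, r1 -> r5=0xe3
body[7] add  r3, r3, #4 -> r3=0xe6
epilogue: pop r3=0xe2, sp=0xb0
r3 is callee-saved -> restored

REG = 0xe2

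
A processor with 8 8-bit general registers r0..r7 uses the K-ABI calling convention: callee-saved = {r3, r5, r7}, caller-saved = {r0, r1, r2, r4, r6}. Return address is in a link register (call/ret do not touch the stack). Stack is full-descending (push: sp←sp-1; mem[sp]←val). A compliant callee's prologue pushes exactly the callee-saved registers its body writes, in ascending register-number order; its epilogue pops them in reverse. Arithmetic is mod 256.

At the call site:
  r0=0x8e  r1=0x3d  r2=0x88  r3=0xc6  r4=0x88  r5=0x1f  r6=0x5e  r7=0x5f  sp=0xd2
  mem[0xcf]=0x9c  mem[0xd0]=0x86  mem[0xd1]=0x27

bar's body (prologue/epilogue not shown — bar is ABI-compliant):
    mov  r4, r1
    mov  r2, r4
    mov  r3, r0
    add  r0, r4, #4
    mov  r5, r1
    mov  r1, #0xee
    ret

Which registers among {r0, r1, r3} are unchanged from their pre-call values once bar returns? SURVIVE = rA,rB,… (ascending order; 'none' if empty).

SURVIVE = r3

prologue: push r3 → mem[0xd1]=0xc6, sp=0xd1
prologue: push r5 → mem[0xd0]=0x1f, sp=0xd0
body[0] mov  r4, r1 → r4=0x3d
body[1] mov  r2, r4 → r2=0x3d
body[2] mov  r3, r0 → r3=0x8e
body[3] add  r0, r4, #4 → r0=0x41
body[4] mov  r5, r1 → r5=0x3d
body[5] mov  r1, #0xee → r1=0xee
epilogue: pop r5=0x1f, sp=0xd1
epilogue: pop r3=0xc6, sp=0xd2
r0: caller-saved, written=True
r1: caller-saved, written=True
r3: callee-saved, written=True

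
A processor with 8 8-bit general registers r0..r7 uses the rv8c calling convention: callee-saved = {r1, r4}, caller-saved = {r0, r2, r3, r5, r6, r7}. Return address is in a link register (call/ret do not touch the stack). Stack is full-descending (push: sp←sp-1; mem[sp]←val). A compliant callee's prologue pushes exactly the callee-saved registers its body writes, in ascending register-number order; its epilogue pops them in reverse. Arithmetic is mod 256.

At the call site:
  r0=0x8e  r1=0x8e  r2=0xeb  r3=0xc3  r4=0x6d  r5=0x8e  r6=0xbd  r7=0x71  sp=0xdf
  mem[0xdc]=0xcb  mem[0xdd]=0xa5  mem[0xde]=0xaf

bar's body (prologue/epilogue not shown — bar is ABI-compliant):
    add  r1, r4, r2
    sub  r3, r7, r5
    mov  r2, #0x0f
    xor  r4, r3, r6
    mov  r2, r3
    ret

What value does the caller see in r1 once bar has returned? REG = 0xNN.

REG = 0x8e

prologue: push r1 -> mem[0xde]=0x8e, sp=0xde
prologue: push r4 -> mem[0xdd]=0x6d, sp=0xdd
body[0] add  r1, r4, r2 -> r1=0x58
body[1] sub  r3, r7, r5 -> r3=0xe3
body[2] mov  r2, #0x0f -> r2=0x0f
body[3] xor  r4, r3, r6 -> r4=0x5e
body[4] mov  r2, r3 -> r2=0xe3
epilogue: pop r4=0x6d, sp=0xde
epilogue: pop r1=0x8e, sp=0xdf
r1 is callee-saved -> restored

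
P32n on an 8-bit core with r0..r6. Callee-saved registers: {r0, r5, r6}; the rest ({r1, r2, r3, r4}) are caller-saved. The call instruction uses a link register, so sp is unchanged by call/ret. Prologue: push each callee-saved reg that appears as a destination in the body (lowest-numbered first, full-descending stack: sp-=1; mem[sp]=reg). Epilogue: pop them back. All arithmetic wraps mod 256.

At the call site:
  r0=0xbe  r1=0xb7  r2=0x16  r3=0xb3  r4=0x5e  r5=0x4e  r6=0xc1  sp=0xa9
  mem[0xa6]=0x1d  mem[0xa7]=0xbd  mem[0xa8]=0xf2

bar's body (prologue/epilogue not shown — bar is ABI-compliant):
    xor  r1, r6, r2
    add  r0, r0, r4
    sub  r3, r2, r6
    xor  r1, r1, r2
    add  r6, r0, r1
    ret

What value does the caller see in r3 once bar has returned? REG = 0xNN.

prologue: push r0 -> mem[0xa8]=0xbe, sp=0xa8
prologue: push r6 -> mem[0xa7]=0xc1, sp=0xa7
body[0] xor  r1, r6, r2 -> r1=0xd7
body[1] add  r0, r0, r4 -> r0=0x1c
body[2] sub  r3, r2, r6 -> r3=0x55
body[3] xor  r1, r1, r2 -> r1=0xc1
body[4] add  r6, r0, r1 -> r6=0xdd
epilogue: pop r6=0xc1, sp=0xa8
epilogue: pop r0=0xbe, sp=0xa9
r3 is caller-saved -> body value

REG = 0x55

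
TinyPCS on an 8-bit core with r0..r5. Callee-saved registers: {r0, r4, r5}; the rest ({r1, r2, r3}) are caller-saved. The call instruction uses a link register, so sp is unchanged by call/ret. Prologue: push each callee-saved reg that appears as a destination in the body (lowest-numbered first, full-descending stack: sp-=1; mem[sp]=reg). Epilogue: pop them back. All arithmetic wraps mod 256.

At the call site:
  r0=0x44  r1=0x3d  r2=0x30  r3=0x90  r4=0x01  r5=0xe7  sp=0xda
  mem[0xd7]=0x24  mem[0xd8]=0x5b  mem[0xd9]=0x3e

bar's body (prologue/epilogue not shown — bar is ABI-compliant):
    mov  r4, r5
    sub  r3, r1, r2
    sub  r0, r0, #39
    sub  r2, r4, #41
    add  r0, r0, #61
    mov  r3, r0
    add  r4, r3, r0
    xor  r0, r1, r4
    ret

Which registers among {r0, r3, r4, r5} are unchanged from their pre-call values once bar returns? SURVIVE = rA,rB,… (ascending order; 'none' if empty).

SURVIVE = r0,r4,r5

prologue: push r0 -> mem[0xd9]=0x44, sp=0xd9
prologue: push r4 -> mem[0xd8]=0x01, sp=0xd8
body[0] mov  r4, r5 -> r4=0xe7
body[1] sub  r3, r1, r2 -> r3=0x0d
body[2] sub  r0, r0, #39 -> r0=0x1d
body[3] sub  r2, r4, #41 -> r2=0xbe
body[4] add  r0, r0, #61 -> r0=0x5a
body[5] mov  r3, r0 -> r3=0x5a
body[6] add  r4, r3, r0 -> r4=0xb4
body[7] xor  r0, r1, r4 -> r0=0x89
epilogue: pop r4=0x01, sp=0xd9
epilogue: pop r0=0x44, sp=0xda
r0: callee-saved, written=True
r3: caller-saved, written=True
r4: callee-saved, written=True
r5: callee-saved, written=False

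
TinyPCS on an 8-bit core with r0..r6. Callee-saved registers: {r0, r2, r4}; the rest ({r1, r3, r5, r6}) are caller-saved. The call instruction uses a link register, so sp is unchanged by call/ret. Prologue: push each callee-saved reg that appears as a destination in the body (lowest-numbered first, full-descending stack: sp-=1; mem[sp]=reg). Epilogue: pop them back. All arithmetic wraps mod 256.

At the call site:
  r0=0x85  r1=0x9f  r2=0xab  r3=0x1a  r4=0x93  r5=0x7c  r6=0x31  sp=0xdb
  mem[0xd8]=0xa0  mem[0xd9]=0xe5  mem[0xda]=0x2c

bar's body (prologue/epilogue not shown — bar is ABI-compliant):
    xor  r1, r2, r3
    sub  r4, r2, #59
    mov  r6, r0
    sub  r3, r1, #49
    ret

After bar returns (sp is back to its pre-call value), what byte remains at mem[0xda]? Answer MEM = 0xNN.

MEM = 0x93

prologue: push r4 -> mem[0xda]=0x93, sp=0xda
body[0] xor  r1, r2, r3 -> r1=0xb1
body[1] sub  r4, r2, #59 -> r4=0x70
body[2] mov  r6, r0 -> r6=0x85
body[3] sub  r3, r1, #49 -> r3=0x80
epilogue: pop r4=0x93, sp=0xdb
prologue pushed ['r4'] at ['0xda']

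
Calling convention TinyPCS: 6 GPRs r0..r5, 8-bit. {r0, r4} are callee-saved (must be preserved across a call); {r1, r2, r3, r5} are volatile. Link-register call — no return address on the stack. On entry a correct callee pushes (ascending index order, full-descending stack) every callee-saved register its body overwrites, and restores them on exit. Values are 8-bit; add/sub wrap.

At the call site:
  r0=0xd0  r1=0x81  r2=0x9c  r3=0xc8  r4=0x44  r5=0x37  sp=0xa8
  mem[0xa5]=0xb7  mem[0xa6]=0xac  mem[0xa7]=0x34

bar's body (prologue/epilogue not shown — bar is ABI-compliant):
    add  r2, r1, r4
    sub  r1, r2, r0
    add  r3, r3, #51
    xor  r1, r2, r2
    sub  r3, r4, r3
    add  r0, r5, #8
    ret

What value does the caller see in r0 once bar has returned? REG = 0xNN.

prologue: push r0 → mem[0xa7]=0xd0, sp=0xa7
body[0] add  r2, r1, r4 → r2=0xc5
body[1] sub  r1, r2, r0 → r1=0xf5
body[2] add  r3, r3, #51 → r3=0xfb
body[3] xor  r1, r2, r2 → r1=0x00
body[4] sub  r3, r4, r3 → r3=0x49
body[5] add  r0, r5, #8 → r0=0x3f
epilogue: pop r0=0xd0, sp=0xa8
r0 is callee-saved → restored

REG = 0xd0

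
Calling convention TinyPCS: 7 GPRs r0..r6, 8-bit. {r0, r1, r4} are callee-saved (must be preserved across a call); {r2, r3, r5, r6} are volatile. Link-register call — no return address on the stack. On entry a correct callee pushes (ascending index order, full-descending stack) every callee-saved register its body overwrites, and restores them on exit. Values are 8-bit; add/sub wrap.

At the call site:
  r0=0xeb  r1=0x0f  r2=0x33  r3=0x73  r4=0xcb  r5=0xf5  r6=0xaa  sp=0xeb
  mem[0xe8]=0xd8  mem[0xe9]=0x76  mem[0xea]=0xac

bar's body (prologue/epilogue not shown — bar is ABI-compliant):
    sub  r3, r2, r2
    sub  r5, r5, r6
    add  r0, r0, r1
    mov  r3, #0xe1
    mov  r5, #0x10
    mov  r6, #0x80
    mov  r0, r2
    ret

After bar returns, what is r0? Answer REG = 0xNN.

prologue: push r0 → mem[0xea]=0xeb, sp=0xea
body[0] sub  r3, r2, r2 → r3=0x00
body[1] sub  r5, r5, r6 → r5=0x4b
body[2] add  r0, r0, r1 → r0=0xfa
body[3] mov  r3, #0xe1 → r3=0xe1
body[4] mov  r5, #0x10 → r5=0x10
body[5] mov  r6, #0x80 → r6=0x80
body[6] mov  r0, r2 → r0=0x33
epilogue: pop r0=0xeb, sp=0xeb
r0 is callee-saved → restored

REG = 0xeb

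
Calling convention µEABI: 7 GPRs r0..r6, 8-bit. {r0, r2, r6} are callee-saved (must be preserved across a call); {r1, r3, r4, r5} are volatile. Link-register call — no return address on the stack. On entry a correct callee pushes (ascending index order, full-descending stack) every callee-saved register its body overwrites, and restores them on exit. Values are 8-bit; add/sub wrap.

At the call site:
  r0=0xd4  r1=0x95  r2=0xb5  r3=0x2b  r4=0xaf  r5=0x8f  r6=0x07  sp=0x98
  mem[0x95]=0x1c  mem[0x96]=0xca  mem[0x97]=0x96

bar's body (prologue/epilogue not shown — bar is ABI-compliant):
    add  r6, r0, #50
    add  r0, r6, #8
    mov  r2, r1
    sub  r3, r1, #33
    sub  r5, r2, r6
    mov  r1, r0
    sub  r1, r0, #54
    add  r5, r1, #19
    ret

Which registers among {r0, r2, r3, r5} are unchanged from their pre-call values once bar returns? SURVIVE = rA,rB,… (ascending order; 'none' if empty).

SURVIVE = r0,r2

prologue: push r0 → mem[0x97]=0xd4, sp=0x97
prologue: push r2 → mem[0x96]=0xb5, sp=0x96
prologue: push r6 → mem[0x95]=0x07, sp=0x95
body[0] add  r6, r0, #50 → r6=0x06
body[1] add  r0, r6, #8 → r0=0x0e
body[2] mov  r2, r1 → r2=0x95
body[3] sub  r3, r1, #33 → r3=0x74
body[4] sub  r5, r2, r6 → r5=0x8f
body[5] mov  r1, r0 → r1=0x0e
body[6] sub  r1, r0, #54 → r1=0xd8
body[7] add  r5, r1, #19 → r5=0xeb
epilogue: pop r6=0x07, sp=0x96
epilogue: pop r2=0xb5, sp=0x97
epilogue: pop r0=0xd4, sp=0x98
r0: callee-saved, written=True
r2: callee-saved, written=True
r3: caller-saved, written=True
r5: caller-saved, written=True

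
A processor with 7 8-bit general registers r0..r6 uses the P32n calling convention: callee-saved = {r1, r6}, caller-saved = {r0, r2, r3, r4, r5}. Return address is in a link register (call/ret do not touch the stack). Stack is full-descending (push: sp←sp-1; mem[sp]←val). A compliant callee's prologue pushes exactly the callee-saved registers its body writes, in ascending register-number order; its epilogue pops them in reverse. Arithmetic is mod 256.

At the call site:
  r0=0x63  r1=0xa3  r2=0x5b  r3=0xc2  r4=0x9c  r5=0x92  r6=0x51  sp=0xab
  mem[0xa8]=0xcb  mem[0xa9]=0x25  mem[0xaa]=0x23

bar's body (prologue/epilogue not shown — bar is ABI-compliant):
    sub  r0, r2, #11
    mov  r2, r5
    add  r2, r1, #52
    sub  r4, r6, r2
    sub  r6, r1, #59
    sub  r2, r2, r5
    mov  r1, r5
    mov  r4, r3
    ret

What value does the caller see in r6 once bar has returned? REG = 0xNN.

prologue: push r1 → mem[0xaa]=0xa3, sp=0xaa
prologue: push r6 → mem[0xa9]=0x51, sp=0xa9
body[0] sub  r0, r2, #11 → r0=0x50
body[1] mov  r2, r5 → r2=0x92
body[2] add  r2, r1, #52 → r2=0xd7
body[3] sub  r4, r6, r2 → r4=0x7a
body[4] sub  r6, r1, #59 → r6=0x68
body[5] sub  r2, r2, r5 → r2=0x45
body[6] mov  r1, r5 → r1=0x92
body[7] mov  r4, r3 → r4=0xc2
epilogue: pop r6=0x51, sp=0xaa
epilogue: pop r1=0xa3, sp=0xab
r6 is callee-saved → restored

REG = 0x51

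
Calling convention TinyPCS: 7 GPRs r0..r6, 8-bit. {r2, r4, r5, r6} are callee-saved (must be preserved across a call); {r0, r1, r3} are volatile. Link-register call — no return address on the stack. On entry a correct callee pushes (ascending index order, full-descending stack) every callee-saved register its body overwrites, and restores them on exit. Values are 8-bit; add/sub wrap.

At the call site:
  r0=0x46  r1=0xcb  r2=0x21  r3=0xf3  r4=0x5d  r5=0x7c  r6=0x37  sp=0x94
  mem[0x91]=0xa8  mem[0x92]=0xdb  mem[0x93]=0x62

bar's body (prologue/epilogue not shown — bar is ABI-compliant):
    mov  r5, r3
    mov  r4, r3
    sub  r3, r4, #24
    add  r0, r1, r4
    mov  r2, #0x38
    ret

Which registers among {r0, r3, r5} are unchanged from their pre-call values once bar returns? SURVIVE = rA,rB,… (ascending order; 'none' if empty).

prologue: push r2 → mem[0x93]=0x21, sp=0x93
prologue: push r4 → mem[0x92]=0x5d, sp=0x92
prologue: push r5 → mem[0x91]=0x7c, sp=0x91
body[0] mov  r5, r3 → r5=0xf3
body[1] mov  r4, r3 → r4=0xf3
body[2] sub  r3, r4, #24 → r3=0xdb
body[3] add  r0, r1, r4 → r0=0xbe
body[4] mov  r2, #0x38 → r2=0x38
epilogue: pop r5=0x7c, sp=0x92
epilogue: pop r4=0x5d, sp=0x93
epilogue: pop r2=0x21, sp=0x94
r0: caller-saved, written=True
r3: caller-saved, written=True
r5: callee-saved, written=True

SURVIVE = r5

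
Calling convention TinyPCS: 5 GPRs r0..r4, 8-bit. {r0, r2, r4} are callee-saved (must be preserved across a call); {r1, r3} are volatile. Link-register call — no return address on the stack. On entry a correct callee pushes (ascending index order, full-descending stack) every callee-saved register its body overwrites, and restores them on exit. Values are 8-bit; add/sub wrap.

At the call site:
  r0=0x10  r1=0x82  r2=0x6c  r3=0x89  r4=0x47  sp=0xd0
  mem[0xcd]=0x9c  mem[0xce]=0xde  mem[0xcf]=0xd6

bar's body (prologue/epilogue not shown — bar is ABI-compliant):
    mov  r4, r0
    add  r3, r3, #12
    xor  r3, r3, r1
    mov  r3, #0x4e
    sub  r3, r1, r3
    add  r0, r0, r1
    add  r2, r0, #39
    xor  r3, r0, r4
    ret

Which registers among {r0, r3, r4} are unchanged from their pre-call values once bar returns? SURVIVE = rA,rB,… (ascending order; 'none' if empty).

prologue: push r0 → mem[0xcf]=0x10, sp=0xcf
prologue: push r2 → mem[0xce]=0x6c, sp=0xce
prologue: push r4 → mem[0xcd]=0x47, sp=0xcd
body[0] mov  r4, r0 → r4=0x10
body[1] add  r3, r3, #12 → r3=0x95
body[2] xor  r3, r3, r1 → r3=0x17
body[3] mov  r3, #0x4e → r3=0x4e
body[4] sub  r3, r1, r3 → r3=0x34
body[5] add  r0, r0, r1 → r0=0x92
body[6] add  r2, r0, #39 → r2=0xb9
body[7] xor  r3, r0, r4 → r3=0x82
epilogue: pop r4=0x47, sp=0xce
epilogue: pop r2=0x6c, sp=0xcf
epilogue: pop r0=0x10, sp=0xd0
r0: callee-saved, written=True
r3: caller-saved, written=True
r4: callee-saved, written=True

SURVIVE = r0,r4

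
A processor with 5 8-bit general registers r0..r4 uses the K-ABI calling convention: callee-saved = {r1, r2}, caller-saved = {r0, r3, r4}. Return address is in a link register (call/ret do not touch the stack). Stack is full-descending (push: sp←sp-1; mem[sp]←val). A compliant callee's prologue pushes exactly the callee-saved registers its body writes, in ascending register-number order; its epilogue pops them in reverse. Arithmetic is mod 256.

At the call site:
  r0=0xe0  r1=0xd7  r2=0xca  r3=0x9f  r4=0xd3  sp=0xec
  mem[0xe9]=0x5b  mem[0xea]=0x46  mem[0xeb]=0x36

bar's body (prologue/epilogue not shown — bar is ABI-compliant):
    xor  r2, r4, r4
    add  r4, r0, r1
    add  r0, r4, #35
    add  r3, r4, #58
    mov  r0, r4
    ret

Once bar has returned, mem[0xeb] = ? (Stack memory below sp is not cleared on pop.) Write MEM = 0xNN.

MEM = 0xca

prologue: push r2 -> mem[0xeb]=0xca, sp=0xeb
body[0] xor  r2, r4, r4 -> r2=0x00
body[1] add  r4, r0, r1 -> r4=0xb7
body[2] add  r0, r4, #35 -> r0=0xda
body[3] add  r3, r4, #58 -> r3=0xf1
body[4] mov  r0, r4 -> r0=0xb7
epilogue: pop r2=0xca, sp=0xec
prologue pushed ['r2'] at ['0xeb']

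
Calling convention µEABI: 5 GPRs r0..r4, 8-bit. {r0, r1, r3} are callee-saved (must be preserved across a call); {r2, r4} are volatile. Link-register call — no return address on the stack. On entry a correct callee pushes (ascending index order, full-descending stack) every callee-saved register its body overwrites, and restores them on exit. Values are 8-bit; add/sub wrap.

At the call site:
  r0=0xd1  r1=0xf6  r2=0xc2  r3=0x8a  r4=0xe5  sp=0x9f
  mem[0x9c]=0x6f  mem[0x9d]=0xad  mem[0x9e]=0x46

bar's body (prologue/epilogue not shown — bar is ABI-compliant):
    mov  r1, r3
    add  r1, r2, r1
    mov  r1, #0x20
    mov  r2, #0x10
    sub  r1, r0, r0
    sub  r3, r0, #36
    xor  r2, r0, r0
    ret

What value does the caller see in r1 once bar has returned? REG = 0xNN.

prologue: push r1 -> mem[0x9e]=0xf6, sp=0x9e
prologue: push r3 -> mem[0x9d]=0x8a, sp=0x9d
body[0] mov  r1, r3 -> r1=0x8a
body[1] add  r1, r2, r1 -> r1=0x4c
body[2] mov  r1, #0x20 -> r1=0x20
body[3] mov  r2, #0x10 -> r2=0x10
body[4] sub  r1, r0, r0 -> r1=0x00
body[5] sub  r3, r0, #36 -> r3=0xad
body[6] xor  r2, r0, r0 -> r2=0x00
epilogue: pop r3=0x8a, sp=0x9e
epilogue: pop r1=0xf6, sp=0x9f
r1 is callee-saved -> restored

REG = 0xf6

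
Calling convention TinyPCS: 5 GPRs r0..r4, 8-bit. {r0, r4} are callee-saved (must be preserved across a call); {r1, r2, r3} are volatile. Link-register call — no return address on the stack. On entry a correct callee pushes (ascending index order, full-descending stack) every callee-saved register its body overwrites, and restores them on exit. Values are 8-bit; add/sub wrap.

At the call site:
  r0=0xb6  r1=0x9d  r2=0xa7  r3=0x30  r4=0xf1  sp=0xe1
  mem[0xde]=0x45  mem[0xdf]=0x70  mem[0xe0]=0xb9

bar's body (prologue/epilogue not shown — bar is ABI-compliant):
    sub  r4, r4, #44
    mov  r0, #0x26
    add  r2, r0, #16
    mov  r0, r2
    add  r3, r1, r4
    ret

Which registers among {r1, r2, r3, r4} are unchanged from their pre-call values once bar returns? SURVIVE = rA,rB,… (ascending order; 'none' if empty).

SURVIVE = r1,r4

prologue: push r0 -> mem[0xe0]=0xb6, sp=0xe0
prologue: push r4 -> mem[0xdf]=0xf1, sp=0xdf
body[0] sub  r4, r4, #44 -> r4=0xc5
body[1] mov  r0, #0x26 -> r0=0x26
body[2] add  r2, r0, #16 -> r2=0x36
body[3] mov  r0, r2 -> r0=0x36
body[4] add  r3, r1, r4 -> r3=0x62
epilogue: pop r4=0xf1, sp=0xe0
epilogue: pop r0=0xb6, sp=0xe1
r1: caller-saved, written=False
r2: caller-saved, written=True
r3: caller-saved, written=True
r4: callee-saved, written=True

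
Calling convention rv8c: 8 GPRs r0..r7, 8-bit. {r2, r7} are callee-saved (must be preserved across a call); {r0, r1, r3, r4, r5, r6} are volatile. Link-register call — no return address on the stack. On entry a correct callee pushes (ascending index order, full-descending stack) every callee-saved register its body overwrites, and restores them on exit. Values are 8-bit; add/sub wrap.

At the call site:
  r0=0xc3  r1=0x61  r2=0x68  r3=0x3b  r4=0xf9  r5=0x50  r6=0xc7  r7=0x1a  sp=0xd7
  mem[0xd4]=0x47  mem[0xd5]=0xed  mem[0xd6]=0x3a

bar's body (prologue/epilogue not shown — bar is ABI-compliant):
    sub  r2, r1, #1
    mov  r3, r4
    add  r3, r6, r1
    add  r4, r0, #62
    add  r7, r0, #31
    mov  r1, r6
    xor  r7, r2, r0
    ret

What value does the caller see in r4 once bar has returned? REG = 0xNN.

prologue: push r2 -> mem[0xd6]=0x68, sp=0xd6
prologue: push r7 -> mem[0xd5]=0x1a, sp=0xd5
body[0] sub  r2, r1, #1 -> r2=0x60
body[1] mov  r3, r4 -> r3=0xf9
body[2] add  r3, r6, r1 -> r3=0x28
body[3] add  r4, r0, #62 -> r4=0x01
body[4] add  r7, r0, #31 -> r7=0xe2
body[5] mov  r1, r6 -> r1=0xc7
body[6] xor  r7, r2, r0 -> r7=0xa3
epilogue: pop r7=0x1a, sp=0xd6
epilogue: pop r2=0x68, sp=0xd7
r4 is caller-saved -> body value

REG = 0x01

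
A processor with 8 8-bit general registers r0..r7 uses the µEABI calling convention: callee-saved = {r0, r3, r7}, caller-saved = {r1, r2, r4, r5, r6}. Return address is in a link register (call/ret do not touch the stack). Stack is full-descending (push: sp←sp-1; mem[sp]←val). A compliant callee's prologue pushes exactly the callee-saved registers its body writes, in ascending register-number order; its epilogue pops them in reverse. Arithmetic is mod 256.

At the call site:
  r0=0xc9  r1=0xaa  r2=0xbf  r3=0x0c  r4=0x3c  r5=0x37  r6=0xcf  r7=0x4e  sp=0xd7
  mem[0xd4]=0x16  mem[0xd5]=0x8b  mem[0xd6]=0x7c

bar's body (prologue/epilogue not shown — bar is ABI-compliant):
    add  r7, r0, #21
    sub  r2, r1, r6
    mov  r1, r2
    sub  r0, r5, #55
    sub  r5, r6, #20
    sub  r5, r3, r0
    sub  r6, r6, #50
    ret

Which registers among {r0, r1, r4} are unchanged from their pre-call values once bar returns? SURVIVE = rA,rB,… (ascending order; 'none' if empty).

prologue: push r0 → mem[0xd6]=0xc9, sp=0xd6
prologue: push r7 → mem[0xd5]=0x4e, sp=0xd5
body[0] add  r7, r0, #21 → r7=0xde
body[1] sub  r2, r1, r6 → r2=0xdb
body[2] mov  r1, r2 → r1=0xdb
body[3] sub  r0, r5, #55 → r0=0x00
body[4] sub  r5, r6, #20 → r5=0xbb
body[5] sub  r5, r3, r0 → r5=0x0c
body[6] sub  r6, r6, #50 → r6=0x9d
epilogue: pop r7=0x4e, sp=0xd6
epilogue: pop r0=0xc9, sp=0xd7
r0: callee-saved, written=True
r1: caller-saved, written=True
r4: caller-saved, written=False

SURVIVE = r0,r4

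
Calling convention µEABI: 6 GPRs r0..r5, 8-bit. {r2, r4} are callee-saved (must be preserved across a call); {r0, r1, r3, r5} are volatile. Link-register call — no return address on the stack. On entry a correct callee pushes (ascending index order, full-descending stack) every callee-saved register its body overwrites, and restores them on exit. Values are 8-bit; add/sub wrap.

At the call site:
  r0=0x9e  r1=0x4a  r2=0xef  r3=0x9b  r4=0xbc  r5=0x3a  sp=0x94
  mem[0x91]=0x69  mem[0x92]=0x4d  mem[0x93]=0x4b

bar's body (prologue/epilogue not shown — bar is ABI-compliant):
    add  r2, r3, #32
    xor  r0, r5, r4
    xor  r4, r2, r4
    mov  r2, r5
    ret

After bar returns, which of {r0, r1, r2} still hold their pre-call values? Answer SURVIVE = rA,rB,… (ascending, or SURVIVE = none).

prologue: push r2 → mem[0x93]=0xef, sp=0x93
prologue: push r4 → mem[0x92]=0xbc, sp=0x92
body[0] add  r2, r3, #32 → r2=0xbb
body[1] xor  r0, r5, r4 → r0=0x86
body[2] xor  r4, r2, r4 → r4=0x07
body[3] mov  r2, r5 → r2=0x3a
epilogue: pop r4=0xbc, sp=0x93
epilogue: pop r2=0xef, sp=0x94
r0: caller-saved, written=True
r1: caller-saved, written=False
r2: callee-saved, written=True

SURVIVE = r1,r2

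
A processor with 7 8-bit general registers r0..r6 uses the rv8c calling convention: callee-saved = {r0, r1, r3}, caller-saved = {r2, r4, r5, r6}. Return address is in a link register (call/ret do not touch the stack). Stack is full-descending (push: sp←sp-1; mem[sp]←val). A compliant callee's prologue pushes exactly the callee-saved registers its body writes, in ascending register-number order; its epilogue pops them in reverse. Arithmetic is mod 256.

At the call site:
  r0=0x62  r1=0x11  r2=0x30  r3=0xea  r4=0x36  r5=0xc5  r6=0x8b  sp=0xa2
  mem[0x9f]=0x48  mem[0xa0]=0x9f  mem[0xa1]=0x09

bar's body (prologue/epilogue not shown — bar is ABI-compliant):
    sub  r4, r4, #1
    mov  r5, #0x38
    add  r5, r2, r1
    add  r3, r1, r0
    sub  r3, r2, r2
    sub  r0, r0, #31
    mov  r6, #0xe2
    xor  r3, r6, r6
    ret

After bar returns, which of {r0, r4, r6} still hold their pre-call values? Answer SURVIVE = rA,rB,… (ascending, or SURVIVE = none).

prologue: push r0 → mem[0xa1]=0x62, sp=0xa1
prologue: push r3 → mem[0xa0]=0xea, sp=0xa0
body[0] sub  r4, r4, #1 → r4=0x35
body[1] mov  r5, #0x38 → r5=0x38
body[2] add  r5, r2, r1 → r5=0x41
body[3] add  r3, r1, r0 → r3=0x73
body[4] sub  r3, r2, r2 → r3=0x00
body[5] sub  r0, r0, #31 → r0=0x43
body[6] mov  r6, #0xe2 → r6=0xe2
body[7] xor  r3, r6, r6 → r3=0x00
epilogue: pop r3=0xea, sp=0xa1
epilogue: pop r0=0x62, sp=0xa2
r0: callee-saved, written=True
r4: caller-saved, written=True
r6: caller-saved, written=True

SURVIVE = r0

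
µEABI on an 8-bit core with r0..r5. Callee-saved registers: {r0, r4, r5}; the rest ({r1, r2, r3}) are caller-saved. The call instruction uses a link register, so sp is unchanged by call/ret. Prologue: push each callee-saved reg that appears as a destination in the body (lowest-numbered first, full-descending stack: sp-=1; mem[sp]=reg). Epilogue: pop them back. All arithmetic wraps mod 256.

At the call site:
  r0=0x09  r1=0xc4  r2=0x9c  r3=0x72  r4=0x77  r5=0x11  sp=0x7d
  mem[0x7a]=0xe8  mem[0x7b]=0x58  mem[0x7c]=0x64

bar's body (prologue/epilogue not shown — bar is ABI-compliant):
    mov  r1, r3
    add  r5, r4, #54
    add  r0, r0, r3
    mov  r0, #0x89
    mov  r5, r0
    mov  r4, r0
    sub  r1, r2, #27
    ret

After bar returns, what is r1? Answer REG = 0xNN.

prologue: push r0 → mem[0x7c]=0x09, sp=0x7c
prologue: push r4 → mem[0x7b]=0x77, sp=0x7b
prologue: push r5 → mem[0x7a]=0x11, sp=0x7a
body[0] mov  r1, r3 → r1=0x72
body[1] add  r5, r4, #54 → r5=0xad
body[2] add  r0, r0, r3 → r0=0x7b
body[3] mov  r0, #0x89 → r0=0x89
body[4] mov  r5, r0 → r5=0x89
body[5] mov  r4, r0 → r4=0x89
body[6] sub  r1, r2, #27 → r1=0x81
epilogue: pop r5=0x11, sp=0x7b
epilogue: pop r4=0x77, sp=0x7c
epilogue: pop r0=0x09, sp=0x7d
r1 is caller-saved → body value

REG = 0x81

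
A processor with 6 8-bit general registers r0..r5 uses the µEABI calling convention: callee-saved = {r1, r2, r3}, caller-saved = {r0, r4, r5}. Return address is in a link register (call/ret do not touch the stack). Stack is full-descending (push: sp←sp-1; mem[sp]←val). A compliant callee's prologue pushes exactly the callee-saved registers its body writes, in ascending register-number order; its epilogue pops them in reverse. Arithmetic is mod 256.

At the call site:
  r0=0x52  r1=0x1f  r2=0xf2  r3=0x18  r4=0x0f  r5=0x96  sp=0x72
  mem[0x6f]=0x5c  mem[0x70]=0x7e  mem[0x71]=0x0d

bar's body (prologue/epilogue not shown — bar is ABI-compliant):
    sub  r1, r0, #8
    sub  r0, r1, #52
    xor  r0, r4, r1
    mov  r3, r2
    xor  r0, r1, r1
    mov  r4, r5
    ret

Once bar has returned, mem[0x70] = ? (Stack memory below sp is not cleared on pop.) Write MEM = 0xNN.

MEM = 0x18

prologue: push r1 -> mem[0x71]=0x1f, sp=0x71
prologue: push r3 -> mem[0x70]=0x18, sp=0x70
body[0] sub  r1, r0, #8 -> r1=0x4a
body[1] sub  r0, r1, #52 -> r0=0x16
body[2] xor  r0, r4, r1 -> r0=0x45
body[3] mov  r3, r2 -> r3=0xf2
body[4] xor  r0, r1, r1 -> r0=0x00
body[5] mov  r4, r5 -> r4=0x96
epilogue: pop r3=0x18, sp=0x71
epilogue: pop r1=0x1f, sp=0x72
prologue pushed ['r1', 'r3'] at ['0x71', '0x70']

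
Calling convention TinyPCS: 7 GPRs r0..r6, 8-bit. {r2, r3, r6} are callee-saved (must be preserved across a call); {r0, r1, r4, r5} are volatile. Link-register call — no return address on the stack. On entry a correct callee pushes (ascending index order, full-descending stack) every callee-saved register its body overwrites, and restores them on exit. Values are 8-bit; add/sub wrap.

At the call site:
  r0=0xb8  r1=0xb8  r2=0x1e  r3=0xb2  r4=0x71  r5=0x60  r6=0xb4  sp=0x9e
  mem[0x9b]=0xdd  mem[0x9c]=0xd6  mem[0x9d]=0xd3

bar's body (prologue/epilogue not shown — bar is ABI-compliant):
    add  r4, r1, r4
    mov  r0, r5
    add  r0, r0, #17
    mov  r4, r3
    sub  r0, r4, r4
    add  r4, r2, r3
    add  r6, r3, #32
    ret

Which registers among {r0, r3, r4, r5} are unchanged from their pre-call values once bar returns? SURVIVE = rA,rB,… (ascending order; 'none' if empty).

SURVIVE = r3,r5

prologue: push r6 -> mem[0x9d]=0xb4, sp=0x9d
body[0] add  r4, r1, r4 -> r4=0x29
body[1] mov  r0, r5 -> r0=0x60
body[2] add  r0, r0, #17 -> r0=0x71
body[3] mov  r4, r3 -> r4=0xb2
body[4] sub  r0, r4, r4 -> r0=0x00
body[5] add  r4, r2, r3 -> r4=0xd0
body[6] add  r6, r3, #32 -> r6=0xd2
epilogue: pop r6=0xb4, sp=0x9e
r0: caller-saved, written=True
r3: callee-saved, written=False
r4: caller-saved, written=True
r5: caller-saved, written=False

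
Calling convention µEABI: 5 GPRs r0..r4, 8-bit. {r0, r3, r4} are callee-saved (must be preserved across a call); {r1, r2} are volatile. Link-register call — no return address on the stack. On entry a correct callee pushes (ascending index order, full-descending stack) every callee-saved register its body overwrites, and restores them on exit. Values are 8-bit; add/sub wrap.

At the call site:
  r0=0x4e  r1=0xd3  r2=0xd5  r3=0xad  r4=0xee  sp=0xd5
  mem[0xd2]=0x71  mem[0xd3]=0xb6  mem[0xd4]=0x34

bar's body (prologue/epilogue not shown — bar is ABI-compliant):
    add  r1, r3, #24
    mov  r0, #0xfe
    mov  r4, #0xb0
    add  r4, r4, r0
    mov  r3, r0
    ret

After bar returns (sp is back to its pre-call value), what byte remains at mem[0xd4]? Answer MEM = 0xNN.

prologue: push r0 -> mem[0xd4]=0x4e, sp=0xd4
prologue: push r3 -> mem[0xd3]=0xad, sp=0xd3
prologue: push r4 -> mem[0xd2]=0xee, sp=0xd2
body[0] add  r1, r3, #24 -> r1=0xc5
body[1] mov  r0, #0xfe -> r0=0xfe
body[2] mov  r4, #0xb0 -> r4=0xb0
body[3] add  r4, r4, r0 -> r4=0xae
body[4] mov  r3, r0 -> r3=0xfe
epilogue: pop r4=0xee, sp=0xd3
epilogue: pop r3=0xad, sp=0xd4
epilogue: pop r0=0x4e, sp=0xd5
prologue pushed ['r0', 'r3', 'r4'] at ['0xd4', '0xd3', '0xd2']

MEM = 0x4e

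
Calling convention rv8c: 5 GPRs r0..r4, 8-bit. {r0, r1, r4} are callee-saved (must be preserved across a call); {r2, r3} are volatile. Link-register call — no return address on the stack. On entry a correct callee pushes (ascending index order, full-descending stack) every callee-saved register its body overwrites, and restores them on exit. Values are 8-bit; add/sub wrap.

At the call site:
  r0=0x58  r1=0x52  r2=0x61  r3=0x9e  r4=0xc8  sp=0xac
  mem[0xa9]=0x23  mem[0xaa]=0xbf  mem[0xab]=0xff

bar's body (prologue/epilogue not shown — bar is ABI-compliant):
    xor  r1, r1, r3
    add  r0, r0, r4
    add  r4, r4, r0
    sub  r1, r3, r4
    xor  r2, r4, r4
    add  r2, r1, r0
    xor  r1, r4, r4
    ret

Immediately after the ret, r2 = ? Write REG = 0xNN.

REG = 0xd6

prologue: push r0 -> mem[0xab]=0x58, sp=0xab
prologue: push r1 -> mem[0xaa]=0x52, sp=0xaa
prologue: push r4 -> mem[0xa9]=0xc8, sp=0xa9
body[0] xor  r1, r1, r3 -> r1=0xcc
body[1] add  r0, r0, r4 -> r0=0x20
body[2] add  r4, r4, r0 -> r4=0xe8
body[3] sub  r1, r3, r4 -> r1=0xb6
body[4] xor  r2, r4, r4 -> r2=0x00
body[5] add  r2, r1, r0 -> r2=0xd6
body[6] xor  r1, r4, r4 -> r1=0x00
epilogue: pop r4=0xc8, sp=0xaa
epilogue: pop r1=0x52, sp=0xab
epilogue: pop r0=0x58, sp=0xac
r2 is caller-saved -> body value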